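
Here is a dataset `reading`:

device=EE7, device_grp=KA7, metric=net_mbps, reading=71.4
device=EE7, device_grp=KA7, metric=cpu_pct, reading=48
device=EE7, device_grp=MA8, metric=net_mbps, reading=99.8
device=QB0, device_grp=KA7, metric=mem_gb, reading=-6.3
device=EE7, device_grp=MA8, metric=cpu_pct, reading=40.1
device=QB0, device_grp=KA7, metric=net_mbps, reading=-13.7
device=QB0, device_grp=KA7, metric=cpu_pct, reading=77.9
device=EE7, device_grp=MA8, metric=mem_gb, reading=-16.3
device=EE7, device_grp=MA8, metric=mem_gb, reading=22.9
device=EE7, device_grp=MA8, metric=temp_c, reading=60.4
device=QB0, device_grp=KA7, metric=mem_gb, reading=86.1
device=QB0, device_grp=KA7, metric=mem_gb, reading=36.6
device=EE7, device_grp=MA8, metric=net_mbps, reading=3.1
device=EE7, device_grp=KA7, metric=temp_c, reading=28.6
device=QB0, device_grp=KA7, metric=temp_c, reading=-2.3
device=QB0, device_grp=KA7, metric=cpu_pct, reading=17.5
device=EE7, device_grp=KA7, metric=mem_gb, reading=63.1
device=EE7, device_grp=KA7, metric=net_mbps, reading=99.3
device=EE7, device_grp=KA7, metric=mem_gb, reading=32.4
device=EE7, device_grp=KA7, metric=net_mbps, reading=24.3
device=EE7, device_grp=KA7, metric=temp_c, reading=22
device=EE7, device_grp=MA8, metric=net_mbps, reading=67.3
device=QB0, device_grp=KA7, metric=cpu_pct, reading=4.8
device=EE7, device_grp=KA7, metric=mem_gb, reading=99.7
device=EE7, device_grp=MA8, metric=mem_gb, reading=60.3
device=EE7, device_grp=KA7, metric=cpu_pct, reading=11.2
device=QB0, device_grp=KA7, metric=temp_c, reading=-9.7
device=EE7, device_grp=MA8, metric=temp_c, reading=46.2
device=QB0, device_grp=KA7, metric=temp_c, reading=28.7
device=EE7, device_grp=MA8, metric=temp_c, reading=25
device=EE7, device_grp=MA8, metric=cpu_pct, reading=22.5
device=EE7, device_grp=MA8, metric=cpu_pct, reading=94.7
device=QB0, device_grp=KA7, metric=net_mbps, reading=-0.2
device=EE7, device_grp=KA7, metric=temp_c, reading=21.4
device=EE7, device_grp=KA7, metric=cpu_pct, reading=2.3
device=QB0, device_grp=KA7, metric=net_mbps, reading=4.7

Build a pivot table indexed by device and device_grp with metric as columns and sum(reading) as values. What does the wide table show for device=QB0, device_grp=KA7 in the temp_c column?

Rows with device=QB0, device_grp=KA7 and metric=temp_c: reading values are -2.3, -9.7, 28.7.
-2.3 + -9.7 + 28.7 = 16.7.

16.7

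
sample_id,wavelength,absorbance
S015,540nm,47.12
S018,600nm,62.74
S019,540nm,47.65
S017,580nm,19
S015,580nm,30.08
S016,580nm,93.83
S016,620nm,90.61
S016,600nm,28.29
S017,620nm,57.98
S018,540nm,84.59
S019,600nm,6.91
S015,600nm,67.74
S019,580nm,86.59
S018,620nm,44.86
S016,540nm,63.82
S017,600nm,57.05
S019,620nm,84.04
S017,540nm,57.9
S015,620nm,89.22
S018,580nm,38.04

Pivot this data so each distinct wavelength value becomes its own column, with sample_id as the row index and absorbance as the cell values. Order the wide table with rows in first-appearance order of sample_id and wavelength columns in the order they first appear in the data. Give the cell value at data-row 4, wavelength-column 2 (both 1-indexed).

57.05

With rows in first-appearance order of sample_id, row 4 is sample_id=S017. wavelength columns in first-appearance order: 540nm, 600nm, 580nm, 620nm; column 2 is 600nm.
Long rows with sample_id=S017, wavelength=600nm: absorbance = 57.05.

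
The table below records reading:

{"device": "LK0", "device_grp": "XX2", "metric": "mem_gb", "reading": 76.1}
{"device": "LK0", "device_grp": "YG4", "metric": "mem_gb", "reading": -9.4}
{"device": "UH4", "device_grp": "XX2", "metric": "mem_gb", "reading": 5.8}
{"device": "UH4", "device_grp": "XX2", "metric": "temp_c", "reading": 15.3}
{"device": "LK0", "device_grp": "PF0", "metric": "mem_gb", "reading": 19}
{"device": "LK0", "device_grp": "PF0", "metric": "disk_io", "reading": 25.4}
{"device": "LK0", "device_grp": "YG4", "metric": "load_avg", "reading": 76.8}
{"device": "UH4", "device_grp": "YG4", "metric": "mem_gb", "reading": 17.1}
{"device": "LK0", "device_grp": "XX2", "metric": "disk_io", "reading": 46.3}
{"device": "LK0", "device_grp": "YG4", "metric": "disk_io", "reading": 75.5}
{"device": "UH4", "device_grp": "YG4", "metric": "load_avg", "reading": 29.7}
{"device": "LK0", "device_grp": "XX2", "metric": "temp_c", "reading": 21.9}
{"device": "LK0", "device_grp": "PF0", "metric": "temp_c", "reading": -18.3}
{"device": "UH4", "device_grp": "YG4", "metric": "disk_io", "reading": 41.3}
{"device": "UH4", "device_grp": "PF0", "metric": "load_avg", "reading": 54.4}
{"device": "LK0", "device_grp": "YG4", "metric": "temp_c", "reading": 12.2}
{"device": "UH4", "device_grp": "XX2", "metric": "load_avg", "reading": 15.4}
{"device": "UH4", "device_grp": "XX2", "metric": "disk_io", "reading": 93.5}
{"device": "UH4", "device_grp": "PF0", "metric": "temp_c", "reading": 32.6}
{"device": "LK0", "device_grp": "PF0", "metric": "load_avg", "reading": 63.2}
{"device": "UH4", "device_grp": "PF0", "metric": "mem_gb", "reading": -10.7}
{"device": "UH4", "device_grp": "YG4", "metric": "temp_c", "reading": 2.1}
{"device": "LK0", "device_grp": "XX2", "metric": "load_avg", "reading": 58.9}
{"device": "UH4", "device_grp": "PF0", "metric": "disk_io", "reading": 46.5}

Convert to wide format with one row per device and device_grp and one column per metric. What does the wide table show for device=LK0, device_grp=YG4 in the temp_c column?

12.2

Wide layout: rows indexed by device and device_grp, columns are the 4 distinct metric values (mem_gb, temp_c, disk_io, load_avg).
Cell (device=LK0, device_grp=YG4, metric=temp_c) draws from the long row where device=LK0, device_grp=YG4 and metric=temp_c, which has reading=12.2.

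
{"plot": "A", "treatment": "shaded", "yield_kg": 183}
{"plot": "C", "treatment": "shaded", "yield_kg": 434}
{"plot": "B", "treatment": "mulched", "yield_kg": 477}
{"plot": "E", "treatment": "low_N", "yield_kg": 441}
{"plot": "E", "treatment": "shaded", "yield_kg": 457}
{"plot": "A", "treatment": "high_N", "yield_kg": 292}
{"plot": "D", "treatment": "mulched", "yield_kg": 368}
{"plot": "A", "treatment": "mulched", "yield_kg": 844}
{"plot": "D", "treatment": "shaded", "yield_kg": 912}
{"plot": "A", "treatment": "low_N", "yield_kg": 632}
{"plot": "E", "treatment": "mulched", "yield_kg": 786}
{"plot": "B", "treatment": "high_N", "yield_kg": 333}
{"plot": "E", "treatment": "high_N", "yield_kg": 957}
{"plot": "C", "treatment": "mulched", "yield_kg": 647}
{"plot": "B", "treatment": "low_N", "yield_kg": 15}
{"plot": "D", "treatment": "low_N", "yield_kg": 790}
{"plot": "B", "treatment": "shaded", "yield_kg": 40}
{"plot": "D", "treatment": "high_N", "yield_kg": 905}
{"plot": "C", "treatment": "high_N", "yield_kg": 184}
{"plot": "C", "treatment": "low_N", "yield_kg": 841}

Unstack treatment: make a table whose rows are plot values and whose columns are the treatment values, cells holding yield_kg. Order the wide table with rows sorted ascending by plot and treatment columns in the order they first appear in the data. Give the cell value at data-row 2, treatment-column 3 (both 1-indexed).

15

With rows sorted ascending by plot, row 2 is plot=B. treatment columns in first-appearance order: shaded, mulched, low_N, high_N; column 3 is low_N.
Long rows with plot=B, treatment=low_N: yield_kg = 15.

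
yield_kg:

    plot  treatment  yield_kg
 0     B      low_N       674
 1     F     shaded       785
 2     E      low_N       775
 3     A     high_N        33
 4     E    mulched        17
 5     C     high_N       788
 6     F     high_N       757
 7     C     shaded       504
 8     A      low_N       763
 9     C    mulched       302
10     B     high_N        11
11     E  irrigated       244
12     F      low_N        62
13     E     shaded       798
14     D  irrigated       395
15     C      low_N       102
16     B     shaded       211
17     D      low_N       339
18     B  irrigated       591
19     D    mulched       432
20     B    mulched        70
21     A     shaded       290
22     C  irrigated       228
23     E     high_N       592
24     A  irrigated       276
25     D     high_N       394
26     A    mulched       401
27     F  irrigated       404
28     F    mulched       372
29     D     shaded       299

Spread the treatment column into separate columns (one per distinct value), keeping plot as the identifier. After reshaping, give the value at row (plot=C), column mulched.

Wide layout: rows indexed by plot, columns are the 5 distinct treatment values (low_N, shaded, high_N, mulched, irrigated).
Cell (plot=C, treatment=mulched) draws from the long row where plot=C and treatment=mulched, which has yield_kg=302.

302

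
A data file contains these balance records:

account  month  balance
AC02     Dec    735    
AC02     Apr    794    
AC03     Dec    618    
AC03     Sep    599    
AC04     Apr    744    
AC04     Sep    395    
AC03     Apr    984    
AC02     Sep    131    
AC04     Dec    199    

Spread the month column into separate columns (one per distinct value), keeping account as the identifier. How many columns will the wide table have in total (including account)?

1 column for account plus 3 distinct month values → 4 columns.

4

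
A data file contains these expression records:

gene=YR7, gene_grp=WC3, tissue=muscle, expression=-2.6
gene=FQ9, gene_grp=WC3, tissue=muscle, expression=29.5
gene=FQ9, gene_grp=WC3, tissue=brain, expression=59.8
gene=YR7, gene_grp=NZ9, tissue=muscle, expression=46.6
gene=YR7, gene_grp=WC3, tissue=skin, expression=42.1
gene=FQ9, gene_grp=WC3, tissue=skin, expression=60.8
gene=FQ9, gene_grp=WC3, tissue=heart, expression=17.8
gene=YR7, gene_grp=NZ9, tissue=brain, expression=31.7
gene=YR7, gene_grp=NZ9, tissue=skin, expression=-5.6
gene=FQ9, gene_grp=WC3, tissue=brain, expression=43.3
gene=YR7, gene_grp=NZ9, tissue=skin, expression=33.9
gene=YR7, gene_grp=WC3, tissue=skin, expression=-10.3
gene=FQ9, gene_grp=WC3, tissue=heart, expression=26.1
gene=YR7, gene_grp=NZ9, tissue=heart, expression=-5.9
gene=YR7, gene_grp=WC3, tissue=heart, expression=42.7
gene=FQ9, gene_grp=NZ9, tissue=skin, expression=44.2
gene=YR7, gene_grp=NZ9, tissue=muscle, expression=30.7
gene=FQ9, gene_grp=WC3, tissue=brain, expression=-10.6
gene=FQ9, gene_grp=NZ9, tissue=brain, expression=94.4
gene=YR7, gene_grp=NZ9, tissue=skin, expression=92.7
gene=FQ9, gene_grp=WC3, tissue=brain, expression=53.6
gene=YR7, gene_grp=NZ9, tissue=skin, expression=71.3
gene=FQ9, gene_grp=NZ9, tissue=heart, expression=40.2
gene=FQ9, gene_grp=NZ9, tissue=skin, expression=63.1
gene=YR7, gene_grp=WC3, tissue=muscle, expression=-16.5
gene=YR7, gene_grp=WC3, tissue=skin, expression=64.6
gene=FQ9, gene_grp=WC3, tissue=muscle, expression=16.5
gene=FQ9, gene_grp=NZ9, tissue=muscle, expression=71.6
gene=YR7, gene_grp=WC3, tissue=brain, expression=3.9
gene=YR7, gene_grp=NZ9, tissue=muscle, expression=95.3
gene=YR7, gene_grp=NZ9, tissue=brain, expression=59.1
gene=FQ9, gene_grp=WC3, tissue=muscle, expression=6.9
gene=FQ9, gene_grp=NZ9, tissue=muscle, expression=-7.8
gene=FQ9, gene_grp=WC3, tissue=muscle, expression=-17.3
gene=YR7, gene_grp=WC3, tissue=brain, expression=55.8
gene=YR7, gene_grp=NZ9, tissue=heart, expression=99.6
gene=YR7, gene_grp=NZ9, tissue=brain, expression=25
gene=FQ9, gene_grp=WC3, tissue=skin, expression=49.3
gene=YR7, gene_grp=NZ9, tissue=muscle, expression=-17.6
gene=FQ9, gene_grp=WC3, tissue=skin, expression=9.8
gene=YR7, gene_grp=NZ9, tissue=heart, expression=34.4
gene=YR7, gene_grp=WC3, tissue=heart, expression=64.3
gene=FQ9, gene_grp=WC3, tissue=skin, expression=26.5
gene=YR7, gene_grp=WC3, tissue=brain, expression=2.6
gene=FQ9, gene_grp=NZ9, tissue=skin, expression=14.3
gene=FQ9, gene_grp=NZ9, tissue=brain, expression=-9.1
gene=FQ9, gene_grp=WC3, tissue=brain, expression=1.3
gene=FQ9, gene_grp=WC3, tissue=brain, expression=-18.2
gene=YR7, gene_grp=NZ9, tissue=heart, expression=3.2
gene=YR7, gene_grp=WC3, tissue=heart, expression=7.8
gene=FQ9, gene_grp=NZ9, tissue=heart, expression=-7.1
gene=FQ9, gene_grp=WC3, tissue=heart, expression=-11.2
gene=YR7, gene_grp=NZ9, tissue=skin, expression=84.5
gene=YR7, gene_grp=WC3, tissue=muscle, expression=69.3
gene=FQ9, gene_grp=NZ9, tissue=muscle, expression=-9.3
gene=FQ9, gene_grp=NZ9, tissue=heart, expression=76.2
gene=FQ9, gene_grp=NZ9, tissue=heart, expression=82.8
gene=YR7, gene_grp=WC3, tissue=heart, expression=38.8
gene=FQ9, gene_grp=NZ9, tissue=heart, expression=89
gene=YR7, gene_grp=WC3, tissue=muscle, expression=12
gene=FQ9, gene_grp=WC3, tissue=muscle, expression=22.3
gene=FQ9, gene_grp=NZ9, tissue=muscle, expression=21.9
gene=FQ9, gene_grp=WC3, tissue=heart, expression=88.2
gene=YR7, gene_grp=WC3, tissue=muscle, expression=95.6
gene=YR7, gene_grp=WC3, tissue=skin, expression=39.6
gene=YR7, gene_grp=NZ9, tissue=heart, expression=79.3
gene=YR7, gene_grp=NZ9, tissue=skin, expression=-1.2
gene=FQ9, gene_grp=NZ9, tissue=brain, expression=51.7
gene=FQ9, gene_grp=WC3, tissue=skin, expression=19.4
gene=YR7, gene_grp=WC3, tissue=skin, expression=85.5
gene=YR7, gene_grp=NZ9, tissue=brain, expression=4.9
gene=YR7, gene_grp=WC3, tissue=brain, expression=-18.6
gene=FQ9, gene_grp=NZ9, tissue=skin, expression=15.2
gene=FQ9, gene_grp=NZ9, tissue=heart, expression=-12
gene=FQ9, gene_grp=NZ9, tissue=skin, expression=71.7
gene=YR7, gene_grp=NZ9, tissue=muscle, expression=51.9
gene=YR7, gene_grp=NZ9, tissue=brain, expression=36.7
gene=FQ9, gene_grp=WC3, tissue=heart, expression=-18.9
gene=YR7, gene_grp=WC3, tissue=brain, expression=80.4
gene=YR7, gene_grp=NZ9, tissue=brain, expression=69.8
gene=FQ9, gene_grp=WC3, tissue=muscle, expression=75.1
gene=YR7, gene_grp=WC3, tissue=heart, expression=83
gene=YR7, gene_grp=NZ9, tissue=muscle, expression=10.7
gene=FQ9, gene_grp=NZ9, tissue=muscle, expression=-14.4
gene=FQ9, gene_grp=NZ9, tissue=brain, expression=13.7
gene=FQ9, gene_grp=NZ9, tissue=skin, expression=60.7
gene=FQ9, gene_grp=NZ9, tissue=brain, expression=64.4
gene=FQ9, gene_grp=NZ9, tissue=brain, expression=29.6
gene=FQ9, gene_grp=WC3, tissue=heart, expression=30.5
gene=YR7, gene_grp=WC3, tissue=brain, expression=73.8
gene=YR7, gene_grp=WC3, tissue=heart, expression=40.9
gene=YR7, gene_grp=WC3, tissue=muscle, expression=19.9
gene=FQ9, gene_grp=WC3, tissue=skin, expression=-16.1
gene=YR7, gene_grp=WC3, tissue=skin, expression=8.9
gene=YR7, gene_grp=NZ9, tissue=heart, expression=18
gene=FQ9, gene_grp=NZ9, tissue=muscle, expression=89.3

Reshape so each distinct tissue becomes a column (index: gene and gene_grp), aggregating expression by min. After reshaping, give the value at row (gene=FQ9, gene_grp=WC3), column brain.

-18.2

Rows with gene=FQ9, gene_grp=WC3 and tissue=brain: expression values are 59.8, 43.3, -10.6, 53.6, 1.3, -18.2.
min(59.8, 43.3, -10.6, 53.6, 1.3, -18.2) = -18.2.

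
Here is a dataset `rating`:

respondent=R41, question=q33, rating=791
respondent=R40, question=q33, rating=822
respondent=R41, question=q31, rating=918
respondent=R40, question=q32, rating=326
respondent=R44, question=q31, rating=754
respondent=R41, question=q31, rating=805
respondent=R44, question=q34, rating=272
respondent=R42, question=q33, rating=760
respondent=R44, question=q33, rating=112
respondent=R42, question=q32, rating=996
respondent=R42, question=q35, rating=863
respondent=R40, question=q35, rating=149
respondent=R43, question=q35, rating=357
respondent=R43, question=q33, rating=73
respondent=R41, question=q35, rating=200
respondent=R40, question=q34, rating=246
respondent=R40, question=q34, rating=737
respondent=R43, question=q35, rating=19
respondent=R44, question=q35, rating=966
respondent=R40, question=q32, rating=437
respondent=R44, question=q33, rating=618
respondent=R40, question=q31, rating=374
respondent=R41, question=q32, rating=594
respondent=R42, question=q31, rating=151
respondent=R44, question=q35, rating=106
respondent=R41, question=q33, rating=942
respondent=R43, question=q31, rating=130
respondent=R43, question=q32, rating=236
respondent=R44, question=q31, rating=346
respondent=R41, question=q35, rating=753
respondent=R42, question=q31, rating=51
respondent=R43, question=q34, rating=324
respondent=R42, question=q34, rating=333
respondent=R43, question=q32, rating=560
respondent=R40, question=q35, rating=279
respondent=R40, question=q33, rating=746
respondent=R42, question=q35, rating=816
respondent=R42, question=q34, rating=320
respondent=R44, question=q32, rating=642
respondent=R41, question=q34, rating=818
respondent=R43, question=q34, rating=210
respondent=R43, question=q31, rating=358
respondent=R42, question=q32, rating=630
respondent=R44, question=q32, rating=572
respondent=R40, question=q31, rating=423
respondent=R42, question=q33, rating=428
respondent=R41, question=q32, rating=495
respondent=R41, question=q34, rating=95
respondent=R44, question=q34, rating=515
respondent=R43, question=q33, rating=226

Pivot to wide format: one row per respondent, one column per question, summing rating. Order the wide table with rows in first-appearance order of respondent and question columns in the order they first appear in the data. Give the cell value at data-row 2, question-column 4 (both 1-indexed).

983

With rows in first-appearance order of respondent, row 2 is respondent=R40. question columns in first-appearance order: q33, q31, q32, q34, q35; column 4 is q34.
Long rows with respondent=R40, question=q34: 246 + 737 = 983.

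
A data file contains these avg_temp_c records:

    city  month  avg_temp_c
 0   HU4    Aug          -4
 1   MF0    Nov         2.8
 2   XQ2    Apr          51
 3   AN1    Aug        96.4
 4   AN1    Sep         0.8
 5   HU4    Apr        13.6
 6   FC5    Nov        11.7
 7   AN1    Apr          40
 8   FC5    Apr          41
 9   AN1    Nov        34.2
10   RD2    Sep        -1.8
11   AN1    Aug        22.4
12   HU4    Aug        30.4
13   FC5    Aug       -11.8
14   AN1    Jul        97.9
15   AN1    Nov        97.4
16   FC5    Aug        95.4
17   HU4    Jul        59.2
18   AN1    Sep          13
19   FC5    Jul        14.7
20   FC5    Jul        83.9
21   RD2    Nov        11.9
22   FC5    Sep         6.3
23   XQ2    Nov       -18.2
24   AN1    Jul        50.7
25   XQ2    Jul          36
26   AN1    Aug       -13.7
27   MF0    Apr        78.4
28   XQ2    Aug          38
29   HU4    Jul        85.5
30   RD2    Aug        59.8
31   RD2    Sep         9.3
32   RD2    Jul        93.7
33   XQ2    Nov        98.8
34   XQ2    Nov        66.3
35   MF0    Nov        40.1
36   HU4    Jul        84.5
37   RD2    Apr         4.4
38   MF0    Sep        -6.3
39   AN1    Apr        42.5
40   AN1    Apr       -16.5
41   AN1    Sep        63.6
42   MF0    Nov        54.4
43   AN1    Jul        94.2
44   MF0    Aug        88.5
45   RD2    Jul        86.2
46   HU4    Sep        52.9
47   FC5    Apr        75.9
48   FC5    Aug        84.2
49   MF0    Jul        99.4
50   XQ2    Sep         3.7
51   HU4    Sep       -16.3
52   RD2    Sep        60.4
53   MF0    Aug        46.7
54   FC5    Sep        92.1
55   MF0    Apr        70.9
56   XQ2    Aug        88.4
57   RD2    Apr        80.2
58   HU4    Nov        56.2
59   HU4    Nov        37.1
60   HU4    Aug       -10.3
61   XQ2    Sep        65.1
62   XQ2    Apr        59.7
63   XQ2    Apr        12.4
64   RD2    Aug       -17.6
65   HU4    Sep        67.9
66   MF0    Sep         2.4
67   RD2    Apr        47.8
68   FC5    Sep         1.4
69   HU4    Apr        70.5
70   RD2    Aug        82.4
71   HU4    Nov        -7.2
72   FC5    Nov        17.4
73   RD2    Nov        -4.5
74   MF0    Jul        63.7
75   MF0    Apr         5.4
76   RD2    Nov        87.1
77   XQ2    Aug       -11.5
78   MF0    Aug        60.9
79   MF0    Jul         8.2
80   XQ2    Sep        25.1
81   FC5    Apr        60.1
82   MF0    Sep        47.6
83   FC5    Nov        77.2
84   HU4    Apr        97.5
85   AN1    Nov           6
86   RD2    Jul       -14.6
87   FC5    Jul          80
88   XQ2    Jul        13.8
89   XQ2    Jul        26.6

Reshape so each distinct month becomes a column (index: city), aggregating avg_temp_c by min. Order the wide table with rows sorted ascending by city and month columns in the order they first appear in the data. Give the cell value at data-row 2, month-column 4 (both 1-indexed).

1.4

With rows sorted ascending by city, row 2 is city=FC5. month columns in first-appearance order: Aug, Nov, Apr, Sep, Jul; column 4 is Sep.
Long rows with city=FC5, month=Sep: min(6.3, 92.1, 1.4) = 1.4.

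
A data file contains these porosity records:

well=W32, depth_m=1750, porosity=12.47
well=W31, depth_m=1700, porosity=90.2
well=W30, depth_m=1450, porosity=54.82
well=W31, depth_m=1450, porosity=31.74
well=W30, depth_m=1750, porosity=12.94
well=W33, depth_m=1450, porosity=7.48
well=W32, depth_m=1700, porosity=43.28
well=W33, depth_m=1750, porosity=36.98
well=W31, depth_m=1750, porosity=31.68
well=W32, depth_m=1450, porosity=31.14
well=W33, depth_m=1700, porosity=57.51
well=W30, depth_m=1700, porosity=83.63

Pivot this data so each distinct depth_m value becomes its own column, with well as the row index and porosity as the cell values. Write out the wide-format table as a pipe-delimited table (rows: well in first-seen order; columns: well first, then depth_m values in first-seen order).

| well | 1750 | 1700 | 1450 |
| W32 | 12.47 | 43.28 | 31.14 |
| W31 | 31.68 | 90.2 | 31.74 |
| W30 | 12.94 | 83.63 | 54.82 |
| W33 | 36.98 | 57.51 | 7.48 |

Columns: well plus the 3 distinct depth_m values (1750, 1700, 1450).
For example, row W32 column 1750 takes porosity=12.47 from the long row (W32, 1750).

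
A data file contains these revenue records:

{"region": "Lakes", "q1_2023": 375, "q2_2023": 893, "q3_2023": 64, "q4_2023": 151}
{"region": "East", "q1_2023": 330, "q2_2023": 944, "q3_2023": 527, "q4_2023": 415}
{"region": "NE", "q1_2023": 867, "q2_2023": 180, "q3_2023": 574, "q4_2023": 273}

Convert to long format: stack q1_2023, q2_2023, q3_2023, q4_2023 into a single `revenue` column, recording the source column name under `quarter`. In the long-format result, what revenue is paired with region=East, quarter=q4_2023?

Unpivoting turns each (region, wide-column) pair into one long row.
The wide cell at row East, column q4_2023 holds 415, so the long row (East, q4_2023) has revenue=415.

415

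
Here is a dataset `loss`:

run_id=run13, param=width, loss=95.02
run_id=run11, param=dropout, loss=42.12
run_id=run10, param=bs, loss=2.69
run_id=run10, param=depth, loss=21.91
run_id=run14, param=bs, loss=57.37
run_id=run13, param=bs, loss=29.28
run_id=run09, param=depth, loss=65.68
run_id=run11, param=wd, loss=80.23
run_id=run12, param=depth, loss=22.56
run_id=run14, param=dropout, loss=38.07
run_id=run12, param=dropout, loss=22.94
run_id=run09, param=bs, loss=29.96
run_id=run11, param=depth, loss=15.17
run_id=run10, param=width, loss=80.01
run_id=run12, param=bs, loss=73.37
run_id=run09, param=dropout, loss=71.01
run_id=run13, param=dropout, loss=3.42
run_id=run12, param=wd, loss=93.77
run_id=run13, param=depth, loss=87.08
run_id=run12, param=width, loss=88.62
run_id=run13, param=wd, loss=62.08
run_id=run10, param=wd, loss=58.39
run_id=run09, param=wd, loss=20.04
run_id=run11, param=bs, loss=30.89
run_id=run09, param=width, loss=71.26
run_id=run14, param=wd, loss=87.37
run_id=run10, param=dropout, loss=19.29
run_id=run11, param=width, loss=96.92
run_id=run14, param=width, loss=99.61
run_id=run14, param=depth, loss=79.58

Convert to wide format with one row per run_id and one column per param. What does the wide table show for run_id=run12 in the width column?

88.62

Wide layout: rows indexed by run_id, columns are the 5 distinct param values (width, dropout, bs, depth, wd).
Cell (run_id=run12, param=width) draws from the long row where run_id=run12 and param=width, which has loss=88.62.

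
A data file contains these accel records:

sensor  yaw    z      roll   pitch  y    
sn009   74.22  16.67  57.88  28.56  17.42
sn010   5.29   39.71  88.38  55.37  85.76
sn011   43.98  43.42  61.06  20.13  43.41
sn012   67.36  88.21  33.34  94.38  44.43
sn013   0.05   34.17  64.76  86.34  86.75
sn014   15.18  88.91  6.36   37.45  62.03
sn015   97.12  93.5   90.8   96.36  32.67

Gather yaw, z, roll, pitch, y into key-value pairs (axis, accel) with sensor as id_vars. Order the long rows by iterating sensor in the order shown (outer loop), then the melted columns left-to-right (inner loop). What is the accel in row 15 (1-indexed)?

35 rows total (7 × 5). Row 15: index ⌊(15-1)/5⌋ = 2 into sensor → sn011; (15-1) mod 5 = 4 into the melted columns → y.
So row 15 is (sn011, y, 43.41); accel = 43.41.

43.41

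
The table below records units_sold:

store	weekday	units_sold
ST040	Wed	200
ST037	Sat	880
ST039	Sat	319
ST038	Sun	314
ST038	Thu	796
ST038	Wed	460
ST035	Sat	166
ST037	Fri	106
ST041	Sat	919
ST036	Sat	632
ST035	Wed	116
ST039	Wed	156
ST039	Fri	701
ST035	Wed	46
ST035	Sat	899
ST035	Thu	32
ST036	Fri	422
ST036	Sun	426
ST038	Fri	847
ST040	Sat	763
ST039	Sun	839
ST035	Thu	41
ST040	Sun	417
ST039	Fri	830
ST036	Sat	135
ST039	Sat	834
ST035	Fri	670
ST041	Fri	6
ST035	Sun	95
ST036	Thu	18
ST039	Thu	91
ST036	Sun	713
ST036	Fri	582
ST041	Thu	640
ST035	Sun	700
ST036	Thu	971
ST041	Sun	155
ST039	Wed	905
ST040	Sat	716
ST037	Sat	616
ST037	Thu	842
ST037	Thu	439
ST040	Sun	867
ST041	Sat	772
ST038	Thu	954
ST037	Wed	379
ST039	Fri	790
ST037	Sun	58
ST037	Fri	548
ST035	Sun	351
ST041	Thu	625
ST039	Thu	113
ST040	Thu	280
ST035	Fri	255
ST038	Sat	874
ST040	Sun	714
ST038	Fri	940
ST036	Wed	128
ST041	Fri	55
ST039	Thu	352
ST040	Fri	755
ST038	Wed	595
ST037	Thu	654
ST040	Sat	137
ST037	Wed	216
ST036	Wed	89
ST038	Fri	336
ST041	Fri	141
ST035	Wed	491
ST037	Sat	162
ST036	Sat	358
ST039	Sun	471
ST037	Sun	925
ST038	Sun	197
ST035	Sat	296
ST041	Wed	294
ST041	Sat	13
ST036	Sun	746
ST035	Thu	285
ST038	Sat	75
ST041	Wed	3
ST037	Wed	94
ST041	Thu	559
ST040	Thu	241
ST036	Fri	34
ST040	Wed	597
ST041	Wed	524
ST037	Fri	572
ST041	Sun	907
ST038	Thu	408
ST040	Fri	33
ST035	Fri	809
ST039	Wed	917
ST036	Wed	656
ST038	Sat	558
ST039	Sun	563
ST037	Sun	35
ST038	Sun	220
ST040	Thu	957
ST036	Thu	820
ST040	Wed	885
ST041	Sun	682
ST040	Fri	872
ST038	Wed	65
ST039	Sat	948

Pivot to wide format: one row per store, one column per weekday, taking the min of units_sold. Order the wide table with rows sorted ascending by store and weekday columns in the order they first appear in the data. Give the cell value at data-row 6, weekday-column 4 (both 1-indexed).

With rows sorted ascending by store, row 6 is store=ST040. weekday columns in first-appearance order: Wed, Sat, Sun, Thu, Fri; column 4 is Thu.
Long rows with store=ST040, weekday=Thu: min(280, 241, 957) = 241.

241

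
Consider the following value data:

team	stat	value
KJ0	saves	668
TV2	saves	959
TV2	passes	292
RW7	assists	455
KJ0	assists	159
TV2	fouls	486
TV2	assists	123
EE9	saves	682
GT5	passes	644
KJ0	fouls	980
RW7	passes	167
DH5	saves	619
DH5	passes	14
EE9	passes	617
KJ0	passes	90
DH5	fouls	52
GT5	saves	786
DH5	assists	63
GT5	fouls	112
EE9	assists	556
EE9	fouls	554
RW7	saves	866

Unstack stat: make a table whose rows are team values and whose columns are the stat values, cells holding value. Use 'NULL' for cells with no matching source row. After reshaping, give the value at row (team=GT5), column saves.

The long row with team=GT5, stat=saves has value=786.

786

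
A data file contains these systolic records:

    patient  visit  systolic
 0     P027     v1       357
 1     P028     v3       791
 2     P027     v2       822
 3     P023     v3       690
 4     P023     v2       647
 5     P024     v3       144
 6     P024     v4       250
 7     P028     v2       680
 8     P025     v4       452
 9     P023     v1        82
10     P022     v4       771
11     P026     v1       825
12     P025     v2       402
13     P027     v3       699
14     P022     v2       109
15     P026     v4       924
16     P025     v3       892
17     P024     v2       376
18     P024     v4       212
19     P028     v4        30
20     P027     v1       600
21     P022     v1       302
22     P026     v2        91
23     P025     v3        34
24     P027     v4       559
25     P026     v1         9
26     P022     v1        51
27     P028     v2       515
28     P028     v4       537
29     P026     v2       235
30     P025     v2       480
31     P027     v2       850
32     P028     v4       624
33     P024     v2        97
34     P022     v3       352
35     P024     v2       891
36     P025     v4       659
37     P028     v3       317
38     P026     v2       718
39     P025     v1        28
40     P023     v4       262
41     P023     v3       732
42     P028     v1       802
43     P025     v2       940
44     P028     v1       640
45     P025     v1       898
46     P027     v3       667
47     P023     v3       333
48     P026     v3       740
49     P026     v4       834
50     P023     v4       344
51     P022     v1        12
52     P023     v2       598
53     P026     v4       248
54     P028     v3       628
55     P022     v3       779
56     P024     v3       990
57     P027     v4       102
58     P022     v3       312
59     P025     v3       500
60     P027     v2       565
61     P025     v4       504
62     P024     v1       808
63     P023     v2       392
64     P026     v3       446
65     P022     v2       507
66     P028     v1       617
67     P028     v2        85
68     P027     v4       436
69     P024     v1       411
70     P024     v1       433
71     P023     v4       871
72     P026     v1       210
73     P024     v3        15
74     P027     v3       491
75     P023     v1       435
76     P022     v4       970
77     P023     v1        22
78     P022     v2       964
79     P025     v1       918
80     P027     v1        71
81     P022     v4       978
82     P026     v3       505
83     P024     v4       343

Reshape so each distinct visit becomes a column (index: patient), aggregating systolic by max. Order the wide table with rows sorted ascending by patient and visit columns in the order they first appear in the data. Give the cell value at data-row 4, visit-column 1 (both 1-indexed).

918

With rows sorted ascending by patient, row 4 is patient=P025. visit columns in first-appearance order: v1, v3, v2, v4; column 1 is v1.
Long rows with patient=P025, visit=v1: max(28, 898, 918) = 918.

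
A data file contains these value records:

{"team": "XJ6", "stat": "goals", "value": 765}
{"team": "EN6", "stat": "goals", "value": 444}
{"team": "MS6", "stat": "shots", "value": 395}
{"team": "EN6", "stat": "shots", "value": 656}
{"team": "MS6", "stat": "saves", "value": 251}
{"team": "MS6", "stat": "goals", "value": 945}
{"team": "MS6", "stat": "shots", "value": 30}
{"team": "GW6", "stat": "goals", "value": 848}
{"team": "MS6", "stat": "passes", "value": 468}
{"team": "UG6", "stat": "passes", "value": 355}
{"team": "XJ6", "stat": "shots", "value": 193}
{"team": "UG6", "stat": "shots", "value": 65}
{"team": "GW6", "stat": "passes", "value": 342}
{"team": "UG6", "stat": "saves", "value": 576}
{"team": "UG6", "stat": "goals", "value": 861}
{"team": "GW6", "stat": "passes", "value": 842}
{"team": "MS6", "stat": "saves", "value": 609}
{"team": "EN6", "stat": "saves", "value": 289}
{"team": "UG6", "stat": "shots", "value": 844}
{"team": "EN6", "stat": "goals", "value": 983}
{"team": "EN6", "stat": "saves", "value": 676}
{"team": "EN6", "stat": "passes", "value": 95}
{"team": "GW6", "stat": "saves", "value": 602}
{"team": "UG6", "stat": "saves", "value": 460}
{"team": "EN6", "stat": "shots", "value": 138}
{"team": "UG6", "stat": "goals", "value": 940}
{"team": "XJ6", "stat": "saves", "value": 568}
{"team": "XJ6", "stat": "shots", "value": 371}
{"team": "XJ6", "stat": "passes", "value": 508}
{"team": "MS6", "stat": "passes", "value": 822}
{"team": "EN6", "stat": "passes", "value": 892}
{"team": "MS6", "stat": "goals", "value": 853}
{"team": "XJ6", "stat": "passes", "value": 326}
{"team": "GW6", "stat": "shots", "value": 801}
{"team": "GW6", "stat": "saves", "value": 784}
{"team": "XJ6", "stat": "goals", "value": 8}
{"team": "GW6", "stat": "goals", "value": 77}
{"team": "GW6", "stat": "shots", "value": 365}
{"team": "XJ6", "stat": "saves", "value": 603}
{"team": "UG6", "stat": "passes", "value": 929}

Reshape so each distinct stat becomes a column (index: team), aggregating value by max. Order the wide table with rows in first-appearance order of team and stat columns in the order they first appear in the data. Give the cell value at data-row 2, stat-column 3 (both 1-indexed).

676

With rows in first-appearance order of team, row 2 is team=EN6. stat columns in first-appearance order: goals, shots, saves, passes; column 3 is saves.
Long rows with team=EN6, stat=saves: max(289, 676) = 676.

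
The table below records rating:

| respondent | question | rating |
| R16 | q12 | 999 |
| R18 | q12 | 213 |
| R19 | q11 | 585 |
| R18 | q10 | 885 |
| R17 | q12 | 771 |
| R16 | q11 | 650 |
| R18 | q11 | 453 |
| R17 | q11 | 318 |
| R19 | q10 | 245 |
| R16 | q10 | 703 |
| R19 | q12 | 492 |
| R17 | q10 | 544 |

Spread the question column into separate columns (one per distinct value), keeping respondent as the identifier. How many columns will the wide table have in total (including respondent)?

1 column for respondent plus 3 distinct question values → 4 columns.

4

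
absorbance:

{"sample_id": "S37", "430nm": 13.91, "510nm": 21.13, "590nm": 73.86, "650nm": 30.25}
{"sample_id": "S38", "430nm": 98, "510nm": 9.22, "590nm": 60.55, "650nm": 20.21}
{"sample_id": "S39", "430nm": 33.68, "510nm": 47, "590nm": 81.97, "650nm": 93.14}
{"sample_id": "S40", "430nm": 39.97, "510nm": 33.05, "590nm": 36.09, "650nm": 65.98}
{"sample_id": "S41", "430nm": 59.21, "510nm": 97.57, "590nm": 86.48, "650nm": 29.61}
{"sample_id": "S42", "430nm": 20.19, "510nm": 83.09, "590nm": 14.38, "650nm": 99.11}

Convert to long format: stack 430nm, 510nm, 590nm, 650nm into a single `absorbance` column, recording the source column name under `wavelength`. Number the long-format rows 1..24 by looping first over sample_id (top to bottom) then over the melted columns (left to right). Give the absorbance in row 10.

47

24 rows total (6 × 4). Row 10: index ⌊(10-1)/4⌋ = 2 into sample_id → S39; (10-1) mod 4 = 1 into the melted columns → 510nm.
So row 10 is (S39, 510nm, 47); absorbance = 47.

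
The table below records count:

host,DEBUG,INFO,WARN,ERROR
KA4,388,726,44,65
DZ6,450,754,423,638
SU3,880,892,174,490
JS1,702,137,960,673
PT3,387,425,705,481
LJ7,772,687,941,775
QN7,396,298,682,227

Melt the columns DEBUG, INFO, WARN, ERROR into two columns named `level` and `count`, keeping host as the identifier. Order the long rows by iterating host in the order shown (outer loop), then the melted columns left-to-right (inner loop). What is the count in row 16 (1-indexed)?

28 rows total (7 × 4). Row 16: index ⌊(16-1)/4⌋ = 3 into host → JS1; (16-1) mod 4 = 3 into the melted columns → ERROR.
So row 16 is (JS1, ERROR, 673); count = 673.

673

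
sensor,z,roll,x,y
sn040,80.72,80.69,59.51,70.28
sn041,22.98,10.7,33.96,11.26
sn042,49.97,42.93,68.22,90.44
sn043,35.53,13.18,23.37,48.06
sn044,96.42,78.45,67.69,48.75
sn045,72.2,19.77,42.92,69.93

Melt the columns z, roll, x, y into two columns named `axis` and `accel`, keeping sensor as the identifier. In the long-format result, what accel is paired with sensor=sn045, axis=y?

69.93

Unpivoting turns each (sensor, wide-column) pair into one long row.
The wide cell at row sn045, column y holds 69.93, so the long row (sn045, y) has accel=69.93.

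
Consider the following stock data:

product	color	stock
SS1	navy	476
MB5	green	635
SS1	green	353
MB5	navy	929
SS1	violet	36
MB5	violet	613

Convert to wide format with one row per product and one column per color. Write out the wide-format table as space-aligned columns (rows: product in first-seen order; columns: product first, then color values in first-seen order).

Columns: product plus the 3 distinct color values (navy, green, violet).
For example, row SS1 column navy takes stock=476 from the long row (SS1, navy).

product  navy  green  violet
SS1      476   353    36    
MB5      929   635    613   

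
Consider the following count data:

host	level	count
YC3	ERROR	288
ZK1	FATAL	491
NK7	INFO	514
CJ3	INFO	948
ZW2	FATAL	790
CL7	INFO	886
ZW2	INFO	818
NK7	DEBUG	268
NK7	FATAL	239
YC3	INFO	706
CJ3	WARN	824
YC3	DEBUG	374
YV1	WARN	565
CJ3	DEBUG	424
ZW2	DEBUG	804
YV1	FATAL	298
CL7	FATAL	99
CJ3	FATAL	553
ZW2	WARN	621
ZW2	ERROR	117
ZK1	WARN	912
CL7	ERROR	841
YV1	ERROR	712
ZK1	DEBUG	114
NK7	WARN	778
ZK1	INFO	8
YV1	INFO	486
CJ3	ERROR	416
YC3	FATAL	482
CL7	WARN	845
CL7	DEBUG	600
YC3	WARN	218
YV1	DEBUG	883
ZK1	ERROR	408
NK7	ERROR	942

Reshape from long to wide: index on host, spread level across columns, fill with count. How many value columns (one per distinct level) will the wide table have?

5

5 distinct level values: WARN, FATAL, DEBUG, INFO, ERROR.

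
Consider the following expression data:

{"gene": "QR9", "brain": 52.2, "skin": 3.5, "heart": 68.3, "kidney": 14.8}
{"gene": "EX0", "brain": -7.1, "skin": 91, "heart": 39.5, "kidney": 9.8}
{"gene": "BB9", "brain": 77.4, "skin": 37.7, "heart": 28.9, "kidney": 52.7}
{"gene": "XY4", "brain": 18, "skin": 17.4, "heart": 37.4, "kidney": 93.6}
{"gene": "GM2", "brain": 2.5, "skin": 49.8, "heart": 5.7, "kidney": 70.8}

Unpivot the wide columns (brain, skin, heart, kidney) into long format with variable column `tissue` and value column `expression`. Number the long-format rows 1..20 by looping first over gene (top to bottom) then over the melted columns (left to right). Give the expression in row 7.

20 rows total (5 × 4). Row 7: index ⌊(7-1)/4⌋ = 1 into gene → EX0; (7-1) mod 4 = 2 into the melted columns → heart.
So row 7 is (EX0, heart, 39.5); expression = 39.5.

39.5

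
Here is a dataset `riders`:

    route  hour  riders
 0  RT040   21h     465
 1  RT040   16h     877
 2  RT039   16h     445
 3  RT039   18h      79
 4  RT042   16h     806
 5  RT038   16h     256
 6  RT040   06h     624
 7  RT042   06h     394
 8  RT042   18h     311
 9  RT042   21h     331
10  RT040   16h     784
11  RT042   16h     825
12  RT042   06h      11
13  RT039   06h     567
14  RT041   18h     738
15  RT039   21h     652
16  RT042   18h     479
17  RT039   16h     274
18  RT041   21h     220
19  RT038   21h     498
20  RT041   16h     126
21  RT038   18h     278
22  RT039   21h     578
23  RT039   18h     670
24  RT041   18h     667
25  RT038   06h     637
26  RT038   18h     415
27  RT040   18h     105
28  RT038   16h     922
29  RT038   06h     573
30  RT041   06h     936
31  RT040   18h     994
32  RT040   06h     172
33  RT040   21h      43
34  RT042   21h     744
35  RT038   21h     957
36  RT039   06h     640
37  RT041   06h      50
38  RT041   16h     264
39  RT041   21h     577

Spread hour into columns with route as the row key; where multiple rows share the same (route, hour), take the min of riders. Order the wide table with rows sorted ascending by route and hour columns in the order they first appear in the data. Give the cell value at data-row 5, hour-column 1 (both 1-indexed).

331

With rows sorted ascending by route, row 5 is route=RT042. hour columns in first-appearance order: 21h, 16h, 18h, 06h; column 1 is 21h.
Long rows with route=RT042, hour=21h: min(331, 744) = 331.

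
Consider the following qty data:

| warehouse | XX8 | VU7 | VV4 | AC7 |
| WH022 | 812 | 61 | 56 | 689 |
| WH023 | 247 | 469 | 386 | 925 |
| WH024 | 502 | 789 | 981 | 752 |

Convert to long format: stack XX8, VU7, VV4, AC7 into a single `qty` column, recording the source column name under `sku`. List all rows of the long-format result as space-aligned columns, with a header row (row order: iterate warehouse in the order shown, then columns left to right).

Each (warehouse, column) pair becomes one row: 3 × 4 = 12 rows.
For example, (WH022, XX8) → qty=812.

warehouse  sku  qty
WH022      XX8  812
WH022      VU7  61 
WH022      VV4  56 
WH022      AC7  689
WH023      XX8  247
WH023      VU7  469
WH023      VV4  386
WH023      AC7  925
WH024      XX8  502
WH024      VU7  789
WH024      VV4  981
WH024      AC7  752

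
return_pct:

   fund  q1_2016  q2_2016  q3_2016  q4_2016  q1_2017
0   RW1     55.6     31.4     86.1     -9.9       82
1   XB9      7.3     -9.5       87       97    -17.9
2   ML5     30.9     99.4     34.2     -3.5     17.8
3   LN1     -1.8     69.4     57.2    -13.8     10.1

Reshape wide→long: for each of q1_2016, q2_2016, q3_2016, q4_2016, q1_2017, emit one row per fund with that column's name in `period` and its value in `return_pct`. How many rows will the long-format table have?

20

4 fund values × 5 melted columns = 20 rows.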